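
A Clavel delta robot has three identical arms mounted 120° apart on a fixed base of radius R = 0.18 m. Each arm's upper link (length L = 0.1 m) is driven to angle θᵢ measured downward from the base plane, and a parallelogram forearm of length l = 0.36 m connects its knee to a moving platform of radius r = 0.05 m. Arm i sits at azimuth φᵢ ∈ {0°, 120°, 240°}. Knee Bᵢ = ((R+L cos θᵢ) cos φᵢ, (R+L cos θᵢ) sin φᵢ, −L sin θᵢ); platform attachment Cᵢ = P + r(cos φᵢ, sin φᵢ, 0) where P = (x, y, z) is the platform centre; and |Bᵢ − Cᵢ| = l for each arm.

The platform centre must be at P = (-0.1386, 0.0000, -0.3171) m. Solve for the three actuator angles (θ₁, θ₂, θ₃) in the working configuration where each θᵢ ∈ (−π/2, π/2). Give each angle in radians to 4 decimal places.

θ₁ = 1.3958, θ₂ = 0.1743, θ₃ = 0.1743

rotate P by −φ1: (-0.1386, 0.0000, -0.3171)
  A=0.2686, B=-0.3171, C=(l²−L²−A²−y'²−z²)/(2L)=-0.2655
  γ=atan2(-0.3171,0.2686)=-0.8680;  ψ=arccos(-0.6389)=2.2638;  θ1=γ+ψ≈1.3958
rotate P by −φ2: (0.0693, 0.1200, -0.3171)
  A=0.0607, B=-0.3171, C=(l²−L²−A²−y'²−z²)/(2L)=0.0048
  θ2 = atan2(B,A) + arccos(C/0.3229) = 0.1743
rotate P by −φ3: (0.0693, -0.1200, -0.3171)
  A=0.0607, B=-0.3171, C=(l²−L²−A²−y'²−z²)/(2L)=0.0048
  γ=atan2(-0.3171,0.0607)=-1.3817;  ψ=arccos(0.0148)=1.5560;  θ3=γ+ψ≈0.1743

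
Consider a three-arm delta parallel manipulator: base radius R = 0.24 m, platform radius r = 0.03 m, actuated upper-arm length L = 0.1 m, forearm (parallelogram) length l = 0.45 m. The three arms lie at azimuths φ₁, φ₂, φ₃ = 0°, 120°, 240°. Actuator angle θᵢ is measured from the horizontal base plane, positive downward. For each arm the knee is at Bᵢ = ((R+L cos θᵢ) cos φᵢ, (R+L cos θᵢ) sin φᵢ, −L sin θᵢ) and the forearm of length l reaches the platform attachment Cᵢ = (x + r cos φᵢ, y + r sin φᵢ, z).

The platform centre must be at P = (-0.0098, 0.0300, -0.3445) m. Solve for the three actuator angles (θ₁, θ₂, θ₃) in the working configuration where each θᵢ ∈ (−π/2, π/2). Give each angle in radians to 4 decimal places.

θ₁ = 0.2621, θ₂ = -0.0873, θ₃ = 0.3490

arm 1 (φ=0.0°): x'=-0.0098, y'=0.0300
  A=0.2198, B=-0.3445, C=(l²−L²−A²−y'²−z²)/(2L)=0.1230
  γ=atan2(-0.3445,0.2198)=-1.0029;  ψ=arccos(0.3011)=1.2650;  θ1=γ+ψ≈0.2621
arm 2 (φ=120.0°): x'=0.0309, y'=-0.0065
  A=0.1791, B=-0.3445, C=(l²−L²−A²−y'²−z²)/(2L)=0.2085
  θ2 = atan2(B,A) + arccos(C/0.3883) = -0.0873
arm 3 (φ=240.0°): x'=-0.0211, y'=-0.0235
  A cos θ + B sin θ = C:  0.2311·cos θ + -0.3445·sin θ = 0.0993
  √(A²+B²)=0.4148;  θ3 = -0.9800+1.3289 ≈ 0.3490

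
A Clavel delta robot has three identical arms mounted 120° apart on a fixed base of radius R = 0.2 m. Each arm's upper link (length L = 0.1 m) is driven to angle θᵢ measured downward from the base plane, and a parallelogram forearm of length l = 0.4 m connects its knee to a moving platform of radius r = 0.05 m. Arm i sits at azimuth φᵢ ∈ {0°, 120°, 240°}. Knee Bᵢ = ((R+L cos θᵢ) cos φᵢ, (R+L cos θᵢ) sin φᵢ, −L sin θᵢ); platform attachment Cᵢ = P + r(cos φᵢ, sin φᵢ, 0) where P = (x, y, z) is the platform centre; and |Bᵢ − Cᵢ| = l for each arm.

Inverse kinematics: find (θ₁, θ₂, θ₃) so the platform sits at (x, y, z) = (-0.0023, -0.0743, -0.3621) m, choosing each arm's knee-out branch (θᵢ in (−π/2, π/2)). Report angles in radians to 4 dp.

arm 1 (φ=0.0°): x'=-0.0023, y'=-0.0743
  e−x'=0.1523;  (l²−L²−(e−x')²−y'²−z²)/2L = -0.0492
  θ1 = atan2(B,A) + arccos(C/0.3928) = 0.5236
φ2=120.0° → target in arm frame (-0.0632, 0.0391)
  A=0.2132, B=-0.3621, C=(l²−L²−A²−y'²−z²)/(2L)=-0.1405
  γ=atan2(-0.3621,0.2132)=-1.0387;  ψ=arccos(-0.3344)=1.9117;  θ2=γ+ψ≈0.8731
arm 3 (φ=240.0°): x'=0.0655, y'=0.0352
  e−x'=0.0845;  (l²−L²−(e−x')²−y'²−z²)/2L = 0.0525
  √(A²+B²)=0.3718;  θ3 = -1.3415+1.4290 ≈ 0.0875

θ₁ = 0.5236, θ₂ = 0.8731, θ₃ = 0.0875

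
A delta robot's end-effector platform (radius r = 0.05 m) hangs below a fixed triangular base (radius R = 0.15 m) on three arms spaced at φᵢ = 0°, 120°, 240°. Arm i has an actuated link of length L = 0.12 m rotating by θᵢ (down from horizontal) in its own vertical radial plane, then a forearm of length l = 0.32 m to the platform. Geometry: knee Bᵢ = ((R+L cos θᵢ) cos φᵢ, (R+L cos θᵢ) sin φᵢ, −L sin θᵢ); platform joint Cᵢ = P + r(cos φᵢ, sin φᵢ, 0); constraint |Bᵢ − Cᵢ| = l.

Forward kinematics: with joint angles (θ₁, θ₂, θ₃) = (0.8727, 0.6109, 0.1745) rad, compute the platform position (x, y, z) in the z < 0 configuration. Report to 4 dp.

φ1=0.0°: virtual centre (0.1771, 0.0000, -0.0919), radius l
arm 2 at φ=120.0°: ρ2 = 0.1983;  centre 2 = (-0.0991, 0.1717, -0.0688)
centre 3 = (0.2182·cos240.0°, 0.2182·sin240.0°, -0.0208) = (-0.1091, -0.1889, -0.0208)
subtract pairs → two planes through P
[-0.5526 0.3435 0.0462]·P = 0.0042;  [-0.5724 -0.3779 0.1422]·P = 0.0082
Cramer: x(z) = -0.0109+0.1635z;  y(z) = -0.0052+0.1286z
sphere 1 gives Az²+Bz+C=0 with A=1.0433, B=0.1210, C=-0.0586;  B²−4AC=0.2590;  roots -0.3019, 0.1859;  negative root z = -0.3019
x = -0.0603, y = -0.0440

(-0.0603, -0.0440, -0.3019)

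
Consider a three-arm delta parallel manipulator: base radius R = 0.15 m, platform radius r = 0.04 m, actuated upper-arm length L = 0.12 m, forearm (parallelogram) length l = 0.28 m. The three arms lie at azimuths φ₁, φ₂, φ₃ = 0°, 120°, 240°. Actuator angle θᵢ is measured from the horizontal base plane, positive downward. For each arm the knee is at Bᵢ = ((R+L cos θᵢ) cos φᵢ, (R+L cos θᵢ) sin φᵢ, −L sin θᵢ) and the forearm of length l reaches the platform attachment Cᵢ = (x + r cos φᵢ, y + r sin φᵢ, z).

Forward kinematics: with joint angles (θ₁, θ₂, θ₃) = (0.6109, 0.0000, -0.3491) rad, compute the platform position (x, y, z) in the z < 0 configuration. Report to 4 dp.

φ1=0.0°: virtual centre (0.2083, 0.0000, -0.0688), radius l
arm 2 at φ=120.0°: e+L cos θ2 = 0.2300;  S2 = (-0.1150, 0.1992, 0.0000)
arm 3 at φ=240.0°: e+L cos θ3 = 0.2228;  S3 = (-0.1114, -0.1929, 0.0410)
eliminate P² terms by subtracting sphere 1 from 2 and 3
plane₁₂: -0.6466x+0.3984y+0.1377z = 0.0048
Cramer: x(z) = -0.0062+0.2790z;  y(z) = 0.0020+0.1073z
into |P−S₁|² = l²: 1.0893z² + 0.0184z + -0.0277 = 0;  Δ = 0.1209;  z = -0.1680 or 0.1511 → z<0 root = -0.1680
x = -0.0530, y = -0.0160

(-0.0530, -0.0160, -0.1680)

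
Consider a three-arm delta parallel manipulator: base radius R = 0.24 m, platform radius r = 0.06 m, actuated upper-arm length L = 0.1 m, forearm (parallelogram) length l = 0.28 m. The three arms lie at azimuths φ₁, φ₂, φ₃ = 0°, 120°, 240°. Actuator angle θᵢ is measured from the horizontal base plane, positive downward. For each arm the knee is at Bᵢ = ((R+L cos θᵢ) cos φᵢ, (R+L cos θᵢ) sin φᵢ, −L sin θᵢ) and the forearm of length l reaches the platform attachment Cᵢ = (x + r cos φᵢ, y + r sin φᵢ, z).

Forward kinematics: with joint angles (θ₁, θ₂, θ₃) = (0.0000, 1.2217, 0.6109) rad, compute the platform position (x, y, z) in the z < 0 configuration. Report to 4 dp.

(0.0504, -0.0376, -0.1558)

O1 = (0.2800·cos0.0°, 0.2800·sin0.0°, 0.0000) = (0.2800, 0.0000, 0.0000)
O2 = (0.2142·cos120.0°, 0.2142·sin120.0°, -0.0940) = (-0.1071, 0.1855, -0.0940)
φ3=240.0°: virtual centre (-0.1310, -0.2268, -0.0574), radius l
|O₂|²−|O₁|² = -0.0237;  |O₃|²−|O₁|² = -0.0065
[-0.7742 0.3710 -0.1879]·P = -0.0237;  [-0.8219 -0.4536 -0.1147]·P = -0.0065
Cramer: x(z) = 0.0201-0.1948z;  y(z) = -0.0220+0.1001z
sphere 1 gives Az²+Bz+C=0 with A=1.0480, B=0.0969, C=-0.0103;  B²−4AC=0.0528;  roots -0.1558, 0.0634;  negative root z = -0.1558
x = 0.0504, y = -0.0376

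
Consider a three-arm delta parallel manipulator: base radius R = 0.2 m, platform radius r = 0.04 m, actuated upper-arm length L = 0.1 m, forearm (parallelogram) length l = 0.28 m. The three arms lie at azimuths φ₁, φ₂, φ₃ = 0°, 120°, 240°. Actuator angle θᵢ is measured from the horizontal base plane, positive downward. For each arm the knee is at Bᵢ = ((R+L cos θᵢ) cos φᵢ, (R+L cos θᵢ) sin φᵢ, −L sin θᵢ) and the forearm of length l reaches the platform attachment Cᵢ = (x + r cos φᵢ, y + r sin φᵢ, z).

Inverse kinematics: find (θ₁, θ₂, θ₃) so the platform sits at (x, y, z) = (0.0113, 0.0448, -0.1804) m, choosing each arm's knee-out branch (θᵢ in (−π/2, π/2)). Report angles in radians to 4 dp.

arm 1 (φ=0.0°): x'=0.0113, y'=0.0448
  e−x'=0.1487;  (l²−L²−(e−x')²−y'²−z²)/2L = 0.0587
  γ=atan2(-0.1804,0.1487)=-0.8814;  ψ=arccos(0.2510)=1.3171;  θ1=γ+ψ≈0.4356
arm 2 (φ=120.0°): x'=0.0331, y'=-0.0322
  e−x'=0.1269;  (l²−L²−(e−x')²−y'²−z²)/2L = 0.0936
  γ=atan2(-0.1804,0.1269)=-0.9579;  ψ=arccos(0.4246)=1.1323;  θ2=γ+ψ≈0.1743
rotate P by −φ3: (-0.0444, -0.0126, -0.1804)
  e−x'=0.2044;  (l²−L²−(e−x')²−y'²−z²)/2L = -0.0305
  √(A²+B²)=0.2727;  θ3 = -0.7230+1.6829 ≈ 0.9599

θ₁ = 0.4356, θ₂ = 0.1743, θ₃ = 0.9599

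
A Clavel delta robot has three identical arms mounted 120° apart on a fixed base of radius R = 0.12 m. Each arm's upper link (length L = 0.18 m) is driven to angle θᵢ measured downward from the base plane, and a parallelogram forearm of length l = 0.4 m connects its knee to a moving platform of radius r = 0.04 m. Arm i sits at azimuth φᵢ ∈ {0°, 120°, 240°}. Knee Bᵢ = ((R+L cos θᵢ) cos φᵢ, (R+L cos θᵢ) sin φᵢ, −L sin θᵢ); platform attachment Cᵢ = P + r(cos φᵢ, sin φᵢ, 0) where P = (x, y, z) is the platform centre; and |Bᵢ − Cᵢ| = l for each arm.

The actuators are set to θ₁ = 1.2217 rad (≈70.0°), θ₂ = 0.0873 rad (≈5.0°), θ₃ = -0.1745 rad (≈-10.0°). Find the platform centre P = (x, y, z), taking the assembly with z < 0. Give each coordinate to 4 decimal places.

(-0.2335, -0.0321, -0.3044)

arm 1 at φ=0.0°: (R−r)+L cos θ1 = 0.1416;  centre 1 = (0.1416, 0.0000, -0.1691)
centre 2 = (0.2593·cos120.0°, 0.2593·sin120.0°, -0.0157) = (-0.1297, 0.2246, -0.0157)
arm 3 at φ=240.0°: (R−r)+L cos θ3 = 0.2573;  centre 3 = (-0.1286, -0.2228, 0.0313)
subtract pairs → two planes through P
[-0.5425 0.4491 0.3069]·P = 0.0188;  [-0.5404 -0.4456 0.4008]·P = 0.0185
Cramer: x(z) = -0.0345+0.6539z;  y(z) = 0.0003+0.1064z
into |P−centre ₁|² = l²: 1.4389z² + 0.1081z + -0.1004 = 0;  Δ = 0.5895;  z = -0.3044 or 0.2292 → z<0 root = -0.3044
x = -0.2335, y = -0.0321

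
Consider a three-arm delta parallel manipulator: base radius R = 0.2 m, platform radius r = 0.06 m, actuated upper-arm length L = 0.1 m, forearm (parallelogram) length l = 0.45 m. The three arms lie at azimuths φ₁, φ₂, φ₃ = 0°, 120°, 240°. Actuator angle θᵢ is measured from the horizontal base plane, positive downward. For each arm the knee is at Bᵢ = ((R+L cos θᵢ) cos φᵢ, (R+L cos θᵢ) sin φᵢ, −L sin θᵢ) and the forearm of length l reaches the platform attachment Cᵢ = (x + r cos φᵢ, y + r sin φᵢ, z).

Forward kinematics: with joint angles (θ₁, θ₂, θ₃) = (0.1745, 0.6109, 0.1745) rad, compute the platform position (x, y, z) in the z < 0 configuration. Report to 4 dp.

(0.0276, -0.0477, -0.4120)

S1 = (0.2385·cos0.0°, 0.2385·sin0.0°, -0.0174) = (0.2385, 0.0000, -0.0174)
arm 2 at φ=120.0°: ρ2 = 0.2219;  S2 = (-0.1110, 0.1922, -0.0574)
S3 = (0.2385·cos240.0°, 0.2385·sin240.0°, -0.0174) = (-0.1192, -0.2065, -0.0174)
eliminate P² terms by subtracting sphere 1 from 2 and 3
linear system: -0.6989x+0.3844y = -0.0046−-0.0800z; -0.7154x+-0.4131y = 0.0000−0.0000z
det = 0.5637;  x = 0.0034+-0.0586z,  y = -0.0059+0.1015z
quadratic in z: (1.0137)z²+(0.0611)z+(-0.1469)=0, √Δ=0.7742 → z ∈ {-0.4120, 0.3517}; z = -0.4120 (taking z<0)
x = 0.0276, y = -0.0477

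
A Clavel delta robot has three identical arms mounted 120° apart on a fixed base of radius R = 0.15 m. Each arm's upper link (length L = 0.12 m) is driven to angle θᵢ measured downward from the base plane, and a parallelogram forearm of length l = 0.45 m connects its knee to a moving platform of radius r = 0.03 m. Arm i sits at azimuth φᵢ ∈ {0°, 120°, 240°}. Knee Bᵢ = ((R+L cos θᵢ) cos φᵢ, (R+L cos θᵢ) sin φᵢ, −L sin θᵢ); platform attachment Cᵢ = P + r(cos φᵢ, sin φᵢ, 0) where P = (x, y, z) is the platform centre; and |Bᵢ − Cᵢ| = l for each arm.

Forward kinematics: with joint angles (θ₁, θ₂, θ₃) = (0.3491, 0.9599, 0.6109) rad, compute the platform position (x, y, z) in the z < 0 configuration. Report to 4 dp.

φ1=0.0°: virtual centre (0.2328, 0.0000, -0.0410), radius l
O2 = (0.1888·cos120.0°, 0.1888·sin120.0°, -0.0983) = (-0.0944, 0.1635, -0.0983)
arm 3 at φ=240.0°: ρ3 = 0.2183;  O3 = (-0.1091, -0.1890, -0.0688)
subtract pairs → two planes through P
[-0.6544 0.3271 -0.1145]·P = -0.0105;  [-0.6838 -0.3781 -0.0556]·P = -0.0035
Cramer: x(z) = 0.0109-0.1305z;  y(z) = -0.0105+0.0890z
quadratic in z: (1.0250)z²+(0.1381)z+(-0.1515)=0, √Δ=0.8001 → z ∈ {-0.4577, 0.3229}; z = -0.4577 (taking z<0)
x = 0.0706, y = -0.0512

(0.0706, -0.0512, -0.4577)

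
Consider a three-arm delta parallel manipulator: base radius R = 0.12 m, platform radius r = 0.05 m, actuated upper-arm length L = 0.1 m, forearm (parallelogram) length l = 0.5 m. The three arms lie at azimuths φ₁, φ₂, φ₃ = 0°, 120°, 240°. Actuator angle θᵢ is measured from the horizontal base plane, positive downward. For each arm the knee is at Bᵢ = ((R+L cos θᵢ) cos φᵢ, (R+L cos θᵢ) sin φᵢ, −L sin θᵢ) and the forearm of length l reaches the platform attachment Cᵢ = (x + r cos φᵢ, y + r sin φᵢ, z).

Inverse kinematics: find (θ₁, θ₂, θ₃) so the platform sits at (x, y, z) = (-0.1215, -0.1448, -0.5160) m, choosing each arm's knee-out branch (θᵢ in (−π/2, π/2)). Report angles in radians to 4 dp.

θ₁ = 1.2220, θ₂ = 1.0476, θ₃ = 0.1748

rotate P by −φ1: (-0.1215, -0.1448, -0.5160)
  e−x'=0.1915;  (l²−L²−(e−x')²−y'²−z²)/2L = -0.4195
  γ=atan2(-0.5160,0.1915)=-1.2154;  ψ=arccos(-0.7621)=2.4374;  θ1=γ+ψ≈1.2220
rotate P by −φ2: (-0.0647, 0.1776, -0.5160)
  A cos θ + B sin θ = C:  0.1347·cos θ + -0.5160·sin θ = -0.3797
  √(A²+B²)=0.5333;  θ2 = -1.3155+2.3631 ≈ 1.0476
rotate P by −φ3: (0.1862, -0.0328, -0.5160)
  A=-0.1162, B=-0.5160, C=(l²−L²−A²−y'²−z²)/(2L)=-0.2041
  γ=atan2(-0.5160,-0.1162)=-1.7922;  ψ=arccos(-0.3859)=1.9670;  θ3=γ+ψ≈0.1748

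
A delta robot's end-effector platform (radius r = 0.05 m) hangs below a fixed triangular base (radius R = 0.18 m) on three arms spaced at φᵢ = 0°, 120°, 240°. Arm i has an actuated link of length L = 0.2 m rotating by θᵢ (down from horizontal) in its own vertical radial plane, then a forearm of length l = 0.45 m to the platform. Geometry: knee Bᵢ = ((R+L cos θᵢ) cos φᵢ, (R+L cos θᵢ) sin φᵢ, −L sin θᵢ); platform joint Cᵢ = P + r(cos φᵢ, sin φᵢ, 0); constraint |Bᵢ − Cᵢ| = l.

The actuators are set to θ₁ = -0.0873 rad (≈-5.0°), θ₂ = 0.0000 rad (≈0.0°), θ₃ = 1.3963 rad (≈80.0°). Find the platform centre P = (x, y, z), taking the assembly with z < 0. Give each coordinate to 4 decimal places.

(0.1421, 0.2263, -0.3235)

φ1=0.0°: virtual centre (0.3292, 0.0000, 0.0174), radius l
φ2=120.0°: virtual centre (-0.1650, 0.2858, 0.0000), radius l
φ3=240.0°: virtual centre (-0.0824, -0.1427, -0.1970), radius l
subtract pairs → two planes through P
linear system: -0.9885x+0.5716y = 0.0002−-0.0349z; -0.8232x+-0.2853y = -0.0428−-0.4288z
Cramer: x(z) = 0.0324-0.3389z;  y(z) = 0.0564-0.5251z
quadratic in z: (1.3906)z²+(0.1071)z+(-0.1109)=0, √Δ=0.7927 → z ∈ {-0.3235, 0.2465}; z = -0.3235 (taking z<0)
x = 0.1421, y = 0.2263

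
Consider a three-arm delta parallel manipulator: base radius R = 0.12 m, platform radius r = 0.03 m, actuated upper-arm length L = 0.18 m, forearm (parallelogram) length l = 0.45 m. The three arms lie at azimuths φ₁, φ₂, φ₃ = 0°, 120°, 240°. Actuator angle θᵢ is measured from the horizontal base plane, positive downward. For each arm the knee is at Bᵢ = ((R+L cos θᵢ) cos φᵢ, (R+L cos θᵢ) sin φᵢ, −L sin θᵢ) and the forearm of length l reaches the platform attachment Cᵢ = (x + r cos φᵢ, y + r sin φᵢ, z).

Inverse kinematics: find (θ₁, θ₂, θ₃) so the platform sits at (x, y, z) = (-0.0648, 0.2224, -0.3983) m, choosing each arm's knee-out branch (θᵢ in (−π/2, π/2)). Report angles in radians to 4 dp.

θ₁ = 0.7853, θ₂ = -0.2620, θ₃ = 1.0472

arm 1 (φ=0.0°): x'=-0.0648, y'=0.2224
  A=0.1548, B=-0.3983, C=(l²−L²−A²−y'²−z²)/(2L)=-0.1721
  θ1 = atan2(B,A) + arccos(C/0.4273) = 0.7853
arm 2 (φ=120.0°): x'=0.2250, y'=-0.0551
  A=-0.1350, B=-0.3983, C=(l²−L²−A²−y'²−z²)/(2L)=-0.0272
  √(A²+B²)=0.4206;  θ2 = -1.8976+1.6356 ≈ -0.2620
arm 3 (φ=240.0°): x'=-0.1602, y'=-0.1673
  e−x'=0.2502;  (l²−L²−(e−x')²−y'²−z²)/2L = -0.2198
  √(A²+B²)=0.4704;  θ3 = -1.0099+2.0571 ≈ 1.0472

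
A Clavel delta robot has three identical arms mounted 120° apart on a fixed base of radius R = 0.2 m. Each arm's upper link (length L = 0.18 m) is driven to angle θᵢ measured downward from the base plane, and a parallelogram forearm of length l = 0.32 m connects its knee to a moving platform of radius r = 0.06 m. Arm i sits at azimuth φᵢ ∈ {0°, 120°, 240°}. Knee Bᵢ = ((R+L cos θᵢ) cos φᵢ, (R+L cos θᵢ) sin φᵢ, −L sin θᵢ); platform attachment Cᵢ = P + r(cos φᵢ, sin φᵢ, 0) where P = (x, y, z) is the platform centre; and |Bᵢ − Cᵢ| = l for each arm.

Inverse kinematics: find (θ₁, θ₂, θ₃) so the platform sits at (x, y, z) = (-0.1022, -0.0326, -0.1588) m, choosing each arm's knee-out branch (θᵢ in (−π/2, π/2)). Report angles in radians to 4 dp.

θ₁ = 1.1343, θ₂ = 0.3490, θ₃ = -0.2617

φ1=0.0° → target in arm frame (-0.1022, -0.0326)
  A=0.2422, B=-0.1588, C=(l²−L²−A²−y'²−z²)/(2L)=-0.0415
  θ1 = atan2(B,A) + arccos(C/0.2896) = 1.1343
φ2=120.0° → target in arm frame (0.0229, 0.1048)
  A cos θ + B sin θ = C:  0.1171·cos θ + -0.1588·sin θ = 0.0558
  √(A²+B²)=0.1973;  θ2 = -0.9353+1.2843 ≈ 0.3490
arm 3 (φ=240.0°): x'=0.0793, y'=-0.0722
  A cos θ + B sin θ = C:  0.0607·cos θ + -0.1588·sin θ = 0.0997
  θ3 = atan2(B,A) + arccos(C/0.1700) = -0.2617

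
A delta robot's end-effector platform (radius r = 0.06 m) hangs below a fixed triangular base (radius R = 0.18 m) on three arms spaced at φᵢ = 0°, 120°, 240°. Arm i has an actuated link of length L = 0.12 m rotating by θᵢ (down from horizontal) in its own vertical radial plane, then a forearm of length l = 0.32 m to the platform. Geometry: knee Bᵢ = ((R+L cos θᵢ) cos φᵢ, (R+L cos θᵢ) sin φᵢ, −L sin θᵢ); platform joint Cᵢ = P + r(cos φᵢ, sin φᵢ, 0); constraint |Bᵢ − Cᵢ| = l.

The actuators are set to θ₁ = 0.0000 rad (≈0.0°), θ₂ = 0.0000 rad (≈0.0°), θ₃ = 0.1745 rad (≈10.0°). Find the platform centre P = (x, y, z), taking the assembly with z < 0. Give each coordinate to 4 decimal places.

φ1=0.0°: virtual centre (0.2400, 0.0000, 0.0000), radius l
φ2=120.0°: virtual centre (-0.1200, 0.2078, 0.0000), radius l
arm 3 at φ=240.0°: ρ3 = 0.2382;  O3 = (-0.1191, -0.2063, -0.0208)
|O₂|²−|O₁|² = 0.0000;  |O₃|²−|O₁|² = -0.0004
[-0.7200 0.4157 0.0000]·P = 0.0000;  [-0.7182 -0.4125 -0.0417]·P = -0.0004
det = 0.5956;  x = 0.0003+-0.0291z,  y = 0.0005+-0.0504z
sphere 1 gives Az²+Bz+C=0 with A=1.0034, B=0.0139, C=-0.0449;  B²−4AC=0.1806;  roots -0.2187, 0.2048;  negative root z = -0.2187
x = 0.0067, y = 0.0115

(0.0067, 0.0115, -0.2187)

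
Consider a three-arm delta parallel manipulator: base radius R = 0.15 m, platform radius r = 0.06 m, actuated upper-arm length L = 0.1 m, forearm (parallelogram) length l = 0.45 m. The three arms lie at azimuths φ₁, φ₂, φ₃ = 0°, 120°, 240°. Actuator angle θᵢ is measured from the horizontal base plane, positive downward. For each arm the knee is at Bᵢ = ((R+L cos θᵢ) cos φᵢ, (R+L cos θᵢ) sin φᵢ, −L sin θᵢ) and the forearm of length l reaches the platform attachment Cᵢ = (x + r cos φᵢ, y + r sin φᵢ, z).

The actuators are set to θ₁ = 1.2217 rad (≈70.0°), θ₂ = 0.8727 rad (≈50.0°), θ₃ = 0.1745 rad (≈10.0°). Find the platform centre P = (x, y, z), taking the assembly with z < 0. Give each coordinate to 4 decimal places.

(-0.1168, -0.0958, -0.4617)

φ1=0.0°: virtual centre (0.1242, 0.0000, -0.0940), radius l
O2 = (0.1543·cos120.0°, 0.1543·sin120.0°, -0.0766) = (-0.0771, 0.1336, -0.0766)
φ3=240.0°: virtual centre (-0.0942, -0.1632, -0.0174), radius l
subtract pairs → two planes through P
linear system: -0.4027x+0.2672y = 0.0054−0.0347z; -0.4369x+-0.3265y = 0.0116−0.1532z
det = 0.2482;  x = -0.0196+0.2106z,  y = -0.0092+0.1875z
into |P−O₁|² = l²: 1.0795z² + 0.1239z + -0.1729 = 0;  Δ = 0.7620;  z = -0.4617 or 0.3469 → z<0 root = -0.4617
x = -0.1168, y = -0.0958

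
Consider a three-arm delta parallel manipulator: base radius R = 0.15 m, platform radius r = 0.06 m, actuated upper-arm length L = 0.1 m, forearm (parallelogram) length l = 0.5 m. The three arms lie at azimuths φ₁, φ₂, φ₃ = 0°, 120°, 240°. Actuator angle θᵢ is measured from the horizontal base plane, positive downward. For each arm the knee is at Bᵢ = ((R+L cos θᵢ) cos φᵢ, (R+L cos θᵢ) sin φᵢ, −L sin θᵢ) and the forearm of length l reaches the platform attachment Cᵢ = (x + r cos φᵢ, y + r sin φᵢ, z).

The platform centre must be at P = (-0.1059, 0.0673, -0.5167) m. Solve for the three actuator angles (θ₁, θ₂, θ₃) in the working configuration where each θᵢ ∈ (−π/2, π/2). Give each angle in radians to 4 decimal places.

θ₁ = 1.0470, θ₂ = 0.2613, θ₃ = 0.6977

arm 1 (φ=0.0°): x'=-0.1059, y'=0.0673
  A cos θ + B sin θ = C:  0.1959·cos θ + -0.5167·sin θ = -0.3494
  √(A²+B²)=0.5526;  θ1 = -1.2084+2.2554 ≈ 1.0470
φ2=120.0° → target in arm frame (0.1112, 0.0581)
  A cos θ + B sin θ = C:  -0.0212·cos θ + -0.5167·sin θ = -0.1540
  √(A²+B²)=0.5171;  θ2 = -1.6119+1.8732 ≈ 0.2613
arm 3 (φ=240.0°): x'=-0.0053, y'=-0.1254
  A=0.0953, B=-0.5167, C=(l²−L²−A²−y'²−z²)/(2L)=-0.2589
  θ3 = atan2(B,A) + arccos(C/0.5254) = 0.6977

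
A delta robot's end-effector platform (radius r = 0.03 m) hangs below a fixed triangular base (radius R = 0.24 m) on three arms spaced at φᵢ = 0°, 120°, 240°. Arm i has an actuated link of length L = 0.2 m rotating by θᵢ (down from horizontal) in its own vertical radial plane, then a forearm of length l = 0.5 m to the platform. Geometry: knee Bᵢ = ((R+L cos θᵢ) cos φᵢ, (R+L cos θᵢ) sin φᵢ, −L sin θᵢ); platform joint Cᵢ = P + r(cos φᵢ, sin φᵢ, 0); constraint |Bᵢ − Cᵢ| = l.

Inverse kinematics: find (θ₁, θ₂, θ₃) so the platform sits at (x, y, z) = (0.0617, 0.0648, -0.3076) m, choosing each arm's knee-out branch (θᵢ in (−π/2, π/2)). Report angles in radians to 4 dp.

θ₁ = -0.2622, θ₂ = 0.0000, θ₃ = 0.6108

φ1=0.0° → target in arm frame (0.0617, 0.0648)
  e−x'=0.1483;  (l²−L²−(e−x')²−y'²−z²)/2L = 0.2230
  γ=atan2(-0.3076,0.1483)=-1.1216;  ψ=arccos(0.6530)=0.8593;  θ1=γ+ψ≈-0.2622
arm 2 (φ=120.0°): x'=0.0253, y'=-0.0858
  e−x'=0.1847;  (l²−L²−(e−x')²−y'²−z²)/2L = 0.1847
  √(A²+B²)=0.3588;  θ2 = -1.0300+1.0300 ≈ 0.0000
φ3=240.0° → target in arm frame (-0.0870, 0.0210)
  A=0.2970, B=-0.3076, C=(l²−L²−A²−y'²−z²)/(2L)=0.0669
  γ=atan2(-0.3076,0.2970)=-0.8030;  ψ=arccos(0.1564)=1.4137;  θ3=γ+ψ≈0.6108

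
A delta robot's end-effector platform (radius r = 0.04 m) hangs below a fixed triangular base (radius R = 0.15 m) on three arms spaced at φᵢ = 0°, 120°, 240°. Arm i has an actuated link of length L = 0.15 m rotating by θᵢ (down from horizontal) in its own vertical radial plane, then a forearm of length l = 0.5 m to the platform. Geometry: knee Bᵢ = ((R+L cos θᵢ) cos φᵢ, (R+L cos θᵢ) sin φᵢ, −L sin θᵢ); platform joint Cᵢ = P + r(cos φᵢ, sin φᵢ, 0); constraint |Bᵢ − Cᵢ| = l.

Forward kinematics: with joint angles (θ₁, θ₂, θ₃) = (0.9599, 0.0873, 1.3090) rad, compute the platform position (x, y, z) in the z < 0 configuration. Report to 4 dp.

arm 1 at φ=0.0°: ρ1 = 0.1960;  O1 = (0.1960, 0.0000, -0.1229)
arm 2 at φ=120.0°: ρ2 = 0.2594;  O2 = (-0.1297, 0.2247, -0.0131)
φ3=240.0°: virtual centre (-0.0744, -0.1289, -0.1449), radius l
|O₂|²−|O₁|² = 0.0139;  |O₃|²−|O₁|² = -0.0104
plane₁₂: -0.6515x+0.4493y+0.2196z = 0.0139
Cramer: x(z) = 0.0026+0.0896z;  y(z) = 0.0348-0.3588z
sphere 1 gives Az²+Bz+C=0 with A=1.1368, B=0.1861, C=-0.1963;  B²−4AC=0.9271;  roots -0.5054, 0.3417;  negative root z = -0.5054
x = -0.0427, y = 0.2161

(-0.0427, 0.2161, -0.5054)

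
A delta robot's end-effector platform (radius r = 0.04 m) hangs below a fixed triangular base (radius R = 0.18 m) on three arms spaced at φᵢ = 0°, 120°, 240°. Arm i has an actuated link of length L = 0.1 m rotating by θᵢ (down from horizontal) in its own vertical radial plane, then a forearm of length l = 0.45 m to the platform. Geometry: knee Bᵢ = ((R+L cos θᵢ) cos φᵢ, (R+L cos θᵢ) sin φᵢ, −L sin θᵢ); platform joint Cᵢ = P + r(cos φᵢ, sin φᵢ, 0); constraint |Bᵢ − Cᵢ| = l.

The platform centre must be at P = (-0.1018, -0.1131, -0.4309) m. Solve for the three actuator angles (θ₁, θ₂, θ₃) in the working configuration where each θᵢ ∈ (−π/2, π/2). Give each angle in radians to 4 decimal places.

θ₁ = 1.2216, θ₂ = 0.9595, θ₃ = -0.0873

rotate P by −φ1: (-0.1018, -0.1131, -0.4309)
  A cos θ + B sin θ = C:  0.2418·cos θ + -0.4309·sin θ = -0.3222
  θ1 = atan2(B,A) + arccos(C/0.4941) = 1.2216
rotate P by −φ2: (-0.0470, 0.1447, -0.4309)
  A=0.1870, B=-0.4309, C=(l²−L²−A²−y'²−z²)/(2L)=-0.2455
  θ2 = atan2(B,A) + arccos(C/0.4697) = 0.9595
φ3=240.0° → target in arm frame (0.1488, -0.0316)
  e−x'=-0.0088;  (l²−L²−(e−x')²−y'²−z²)/2L = 0.0287
  √(A²+B²)=0.4310;  θ3 = -1.5913+1.5041 ≈ -0.0873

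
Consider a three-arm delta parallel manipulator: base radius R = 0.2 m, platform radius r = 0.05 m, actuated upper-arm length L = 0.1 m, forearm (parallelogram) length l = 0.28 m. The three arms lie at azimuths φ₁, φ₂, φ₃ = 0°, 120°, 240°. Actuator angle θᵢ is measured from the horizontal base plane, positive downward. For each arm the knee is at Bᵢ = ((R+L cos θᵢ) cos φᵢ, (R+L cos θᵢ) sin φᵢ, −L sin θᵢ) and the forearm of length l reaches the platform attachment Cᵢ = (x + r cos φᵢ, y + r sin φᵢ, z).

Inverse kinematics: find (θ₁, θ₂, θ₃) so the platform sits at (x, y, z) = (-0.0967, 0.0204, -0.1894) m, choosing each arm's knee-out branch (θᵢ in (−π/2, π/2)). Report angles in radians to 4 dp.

θ₁ = 1.3965, θ₂ = -0.0881, θ₃ = 0.3491

arm 1 (φ=0.0°): x'=-0.0967, y'=0.0204
  A cos θ + B sin θ = C:  0.2467·cos θ + -0.1894·sin θ = -0.1437
  γ=atan2(-0.1894,0.2467)=-0.6548;  ψ=arccos(-0.4622)=2.0512;  θ1=γ+ψ≈1.3965
rotate P by −φ2: (0.0660, 0.0735, -0.1894)
  e−x'=0.0840;  (l²−L²−(e−x')²−y'²−z²)/2L = 0.1003
  θ2 = atan2(B,A) + arccos(C/0.2072) = -0.0881
φ3=240.0° → target in arm frame (0.0307, -0.0939)
  A cos θ + B sin θ = C:  0.1193·cos θ + -0.1894·sin θ = 0.0473
  γ=atan2(-0.1894,0.1193)=-1.0086;  ψ=arccos(0.2114)=1.3578;  θ3=γ+ψ≈0.3491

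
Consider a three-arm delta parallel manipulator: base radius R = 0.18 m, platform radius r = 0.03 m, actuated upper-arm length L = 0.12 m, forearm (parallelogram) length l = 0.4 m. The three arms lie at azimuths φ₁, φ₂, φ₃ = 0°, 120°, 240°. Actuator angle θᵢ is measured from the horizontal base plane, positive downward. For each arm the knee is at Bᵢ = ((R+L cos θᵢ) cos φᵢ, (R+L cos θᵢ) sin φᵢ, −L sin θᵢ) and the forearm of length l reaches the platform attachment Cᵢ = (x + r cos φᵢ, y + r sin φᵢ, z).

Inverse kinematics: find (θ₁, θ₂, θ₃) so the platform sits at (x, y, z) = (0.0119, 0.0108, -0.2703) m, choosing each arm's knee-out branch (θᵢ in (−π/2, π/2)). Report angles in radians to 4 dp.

rotate P by −φ1: (0.0119, 0.0108, -0.2703)
  e−x'=0.1381;  (l²−L²−(e−x')²−y'²−z²)/2L = 0.2223
  √(A²+B²)=0.3035;  θ1 = -1.0985+0.7490 ≈ -0.3494
rotate P by −φ2: (0.0034, -0.0157, -0.2703)
  e−x'=0.1466;  (l²−L²−(e−x')²−y'²−z²)/2L = 0.2117
  θ2 = atan2(B,A) + arccos(C/0.3075) = -0.2623
φ3=240.0° → target in arm frame (-0.0153, 0.0049)
  e−x'=0.1653;  (l²−L²−(e−x')²−y'²−z²)/2L = 0.1883
  √(A²+B²)=0.3168;  θ3 = -1.0219+0.9344 ≈ -0.0875

θ₁ = -0.3494, θ₂ = -0.2623, θ₃ = -0.0875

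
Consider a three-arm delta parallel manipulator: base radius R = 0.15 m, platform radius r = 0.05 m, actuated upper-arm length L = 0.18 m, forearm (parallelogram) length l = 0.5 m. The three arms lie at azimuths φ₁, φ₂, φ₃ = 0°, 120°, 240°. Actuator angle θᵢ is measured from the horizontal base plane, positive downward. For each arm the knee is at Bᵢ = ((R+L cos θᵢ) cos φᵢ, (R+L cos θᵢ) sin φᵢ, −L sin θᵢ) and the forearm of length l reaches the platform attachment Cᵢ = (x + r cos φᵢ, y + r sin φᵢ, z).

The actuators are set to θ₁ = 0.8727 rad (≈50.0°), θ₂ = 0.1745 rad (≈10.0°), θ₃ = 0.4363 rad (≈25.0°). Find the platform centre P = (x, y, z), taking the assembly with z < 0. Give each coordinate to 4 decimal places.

O1 = (0.2157·cos0.0°, 0.2157·sin0.0°, -0.1379) = (0.2157, 0.0000, -0.1379)
arm 2 at φ=120.0°: ρ2 = 0.2773;  O2 = (-0.1386, 0.2401, -0.0313)
arm 3 at φ=240.0°: ρ3 = 0.2631;  O3 = (-0.1316, -0.2279, -0.0761)
eliminate P² terms by subtracting sphere 1 from 2 and 3
plane₁₂: -0.7087x+0.4802y+0.2133z = 0.0123
Cramer: x(z) = -0.0155+0.2385z;  y(z) = 0.0028-0.0922z
sphere 1 gives Az²+Bz+C=0 with A=1.0654, B=0.1650, C=-0.1775;  B²−4AC=0.7838;  roots -0.4929, 0.3381;  negative root z = -0.4929
x = -0.1331, y = 0.0482

(-0.1331, 0.0482, -0.4929)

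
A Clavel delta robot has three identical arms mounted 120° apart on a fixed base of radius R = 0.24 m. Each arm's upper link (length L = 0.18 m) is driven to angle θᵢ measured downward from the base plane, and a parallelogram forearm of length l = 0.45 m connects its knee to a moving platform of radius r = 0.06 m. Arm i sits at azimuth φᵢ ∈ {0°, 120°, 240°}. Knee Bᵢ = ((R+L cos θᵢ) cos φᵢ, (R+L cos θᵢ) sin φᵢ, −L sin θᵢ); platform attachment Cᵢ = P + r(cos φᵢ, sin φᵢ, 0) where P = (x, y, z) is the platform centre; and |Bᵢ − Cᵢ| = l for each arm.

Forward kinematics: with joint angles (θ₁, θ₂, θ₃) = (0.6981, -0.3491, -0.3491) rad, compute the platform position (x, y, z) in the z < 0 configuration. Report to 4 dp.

(-0.1067, 0.0000, -0.2647)

S1 = (0.3179·cos0.0°, 0.3179·sin0.0°, -0.1157) = (0.3179, 0.0000, -0.1157)
S2 = (0.3491·cos120.0°, 0.3491·sin120.0°, 0.0616) = (-0.1746, 0.3024, 0.0616)
arm 3 at φ=240.0°: e+L cos θ3 = 0.3491;  S3 = (-0.1746, -0.3024, 0.0616)
subtract pairs → two planes through P
plane₁₂: -0.9849x+0.6047y+0.3545z = 0.0113
Cramer: x(z) = -0.0114+0.3600z;  y(z) = 0.0000-0.0000z
into |P−S₁|² = l²: 1.1296z² + -0.0057z + -0.0807 = 0;  Δ = 0.3645;  z = -0.2647 or 0.2698 → z<0 root = -0.2647
x = -0.1067, y = 0.0000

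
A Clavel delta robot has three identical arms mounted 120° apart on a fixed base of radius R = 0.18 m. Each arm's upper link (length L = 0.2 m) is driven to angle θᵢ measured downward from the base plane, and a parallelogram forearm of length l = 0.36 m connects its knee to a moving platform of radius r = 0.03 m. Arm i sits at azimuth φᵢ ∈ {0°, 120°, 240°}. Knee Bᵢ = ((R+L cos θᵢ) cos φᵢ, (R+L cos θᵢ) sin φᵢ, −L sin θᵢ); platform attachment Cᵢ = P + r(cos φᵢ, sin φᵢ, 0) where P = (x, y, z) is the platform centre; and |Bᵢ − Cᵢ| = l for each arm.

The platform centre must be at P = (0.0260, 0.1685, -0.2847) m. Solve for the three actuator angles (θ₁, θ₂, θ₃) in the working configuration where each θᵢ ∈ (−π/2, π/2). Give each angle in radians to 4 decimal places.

θ₁ = 0.6983, θ₂ = 0.0875, θ₃ = 1.3963

arm 1 (φ=0.0°): x'=0.0260, y'=0.1685
  e−x'=0.1240;  (l²−L²−(e−x')²−y'²−z²)/2L = -0.0881
  √(A²+B²)=0.3105;  θ1 = -1.1600+1.8583 ≈ 0.6983
arm 2 (φ=120.0°): x'=0.1329, y'=-0.1068
  A=0.0171, B=-0.2847, C=(l²−L²−A²−y'²−z²)/(2L)=-0.0079
  √(A²+B²)=0.2852;  θ2 = -1.5109+1.5984 ≈ 0.0875
rotate P by −φ3: (-0.1589, -0.0617, -0.2847)
  A cos θ + B sin θ = C:  0.3089·cos θ + -0.2847·sin θ = -0.2267
  θ3 = atan2(B,A) + arccos(C/0.4201) = 1.3963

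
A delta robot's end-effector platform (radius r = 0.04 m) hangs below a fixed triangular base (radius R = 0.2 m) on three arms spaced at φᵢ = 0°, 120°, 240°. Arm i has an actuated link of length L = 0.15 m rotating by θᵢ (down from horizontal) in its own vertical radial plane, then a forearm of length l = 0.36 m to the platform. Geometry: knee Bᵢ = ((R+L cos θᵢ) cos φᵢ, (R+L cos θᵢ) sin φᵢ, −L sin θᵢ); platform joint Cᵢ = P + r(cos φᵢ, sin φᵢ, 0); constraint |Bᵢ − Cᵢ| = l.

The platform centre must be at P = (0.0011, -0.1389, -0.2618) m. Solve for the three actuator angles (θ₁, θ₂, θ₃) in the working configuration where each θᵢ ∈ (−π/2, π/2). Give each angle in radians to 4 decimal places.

θ₁ = 0.6107, θ₂ = 1.2219, θ₃ = -0.2617

φ1=0.0° → target in arm frame (0.0011, -0.1389)
  A=0.1589, B=-0.2618, C=(l²−L²−A²−y'²−z²)/(2L)=-0.0199
  √(A²+B²)=0.3062;  θ1 = -1.0253+1.6359 ≈ 0.6107
arm 2 (φ=120.0°): x'=-0.1208, y'=0.0685
  A=0.2808, B=-0.2618, C=(l²−L²−A²−y'²−z²)/(2L)=-0.1500
  γ=atan2(-0.2618,0.2808)=-0.7503;  ψ=arccos(-0.3907)=1.9722;  θ2=γ+ψ≈1.2219
arm 3 (φ=240.0°): x'=0.1197, y'=0.0704
  A=0.0403, B=-0.2618, C=(l²−L²−A²−y'²−z²)/(2L)=0.1066
  √(A²+B²)=0.2649;  θ3 = -1.4182+1.1566 ≈ -0.2617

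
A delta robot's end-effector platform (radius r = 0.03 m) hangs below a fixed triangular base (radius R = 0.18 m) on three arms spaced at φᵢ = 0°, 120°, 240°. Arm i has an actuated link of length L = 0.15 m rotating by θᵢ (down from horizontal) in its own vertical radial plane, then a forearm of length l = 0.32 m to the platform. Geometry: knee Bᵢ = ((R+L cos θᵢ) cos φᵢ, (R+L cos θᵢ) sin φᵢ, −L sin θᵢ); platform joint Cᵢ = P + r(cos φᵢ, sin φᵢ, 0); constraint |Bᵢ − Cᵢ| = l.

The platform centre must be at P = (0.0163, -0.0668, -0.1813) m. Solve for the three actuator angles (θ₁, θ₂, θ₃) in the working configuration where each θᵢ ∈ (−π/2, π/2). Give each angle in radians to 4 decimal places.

rotate P by −φ1: (0.0163, -0.0668, -0.1813)
  A=0.1337, B=-0.1813, C=(l²−L²−A²−y'²−z²)/(2L)=0.0823
  θ1 = atan2(B,A) + arccos(C/0.2253) = 0.2614
arm 2 (φ=120.0°): x'=-0.0660, y'=0.0193
  A cos θ + B sin θ = C:  0.2160·cos θ + -0.1813·sin θ = 0.0000
  θ2 = atan2(B,A) + arccos(C/0.2820) = 0.8725
rotate P by −φ3: (0.0497, 0.0475, -0.1813)
  A cos θ + B sin θ = C:  0.1003·cos θ + -0.1813·sin θ = 0.1157
  γ=atan2(-0.1813,0.1003)=-1.0655;  ψ=arccos(0.5585)=0.9783;  θ3=γ+ψ≈-0.0872

θ₁ = 0.2614, θ₂ = 0.8725, θ₃ = -0.0872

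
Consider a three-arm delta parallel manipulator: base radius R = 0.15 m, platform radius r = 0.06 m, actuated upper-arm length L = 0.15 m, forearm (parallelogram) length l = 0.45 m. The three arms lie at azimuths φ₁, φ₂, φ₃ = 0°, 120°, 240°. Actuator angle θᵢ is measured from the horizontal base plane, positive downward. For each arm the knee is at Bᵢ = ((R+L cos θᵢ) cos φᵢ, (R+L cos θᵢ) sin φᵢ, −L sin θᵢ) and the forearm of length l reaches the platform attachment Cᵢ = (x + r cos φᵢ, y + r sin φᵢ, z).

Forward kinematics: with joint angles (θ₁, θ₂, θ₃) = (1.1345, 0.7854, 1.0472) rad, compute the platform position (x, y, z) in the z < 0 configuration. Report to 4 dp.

arm 1 at φ=0.0°: ρ1 = 0.1534;  centre 1 = (0.1534, 0.0000, -0.1359)
arm 2 at φ=120.0°: ρ2 = 0.1961;  centre 2 = (-0.0980, 0.1698, -0.1061)
centre 3 = (0.1650·cos240.0°, 0.1650·sin240.0°, -0.1299) = (-0.0825, -0.1429, -0.1299)
subtract pairs → two planes through P
linear system: -0.5028x+0.3396y = 0.0077−0.0598z; -0.4718x+-0.2858y = 0.0021−0.0121z
Cramer: x(z) = -0.0096+0.0697z;  y(z) = 0.0085-0.0728z
quadratic in z: (1.0102)z²+(0.2479)z+(-0.1574)=0, √Δ=0.8351 → z ∈ {-0.5361, 0.2906}; z = -0.5361 (taking z<0)
x = -0.0469, y = 0.0475

(-0.0469, 0.0475, -0.5361)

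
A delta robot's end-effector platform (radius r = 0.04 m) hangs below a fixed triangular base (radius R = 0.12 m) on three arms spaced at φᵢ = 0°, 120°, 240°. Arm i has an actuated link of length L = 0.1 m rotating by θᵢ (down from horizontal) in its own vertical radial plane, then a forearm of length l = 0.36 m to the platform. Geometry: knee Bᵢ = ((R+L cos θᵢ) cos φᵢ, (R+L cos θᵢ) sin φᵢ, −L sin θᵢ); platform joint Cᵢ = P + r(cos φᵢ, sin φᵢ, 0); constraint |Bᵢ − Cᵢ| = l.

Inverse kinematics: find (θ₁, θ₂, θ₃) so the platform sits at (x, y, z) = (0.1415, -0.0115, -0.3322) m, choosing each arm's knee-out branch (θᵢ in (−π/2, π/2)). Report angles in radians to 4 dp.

φ1=0.0° → target in arm frame (0.1415, -0.0115)
  e−x'=-0.0615;  (l²−L²−(e−x')²−y'²−z²)/2L = 0.0266
  γ=atan2(-0.3322,-0.0615)=-1.7539;  ψ=arccos(0.0789)=1.4919;  θ1=γ+ψ≈-0.2620
φ2=120.0° → target in arm frame (-0.0807, -0.1168)
  e−x'=0.1607;  (l²−L²−(e−x')²−y'²−z²)/2L = -0.1511
  √(A²+B²)=0.3690;  θ2 = -1.1202+1.9927 ≈ 0.8725
arm 3 (φ=240.0°): x'=-0.0608, y'=0.1283
  A cos θ + B sin θ = C:  0.1408·cos θ + -0.3322·sin θ = -0.1352
  √(A²+B²)=0.3608;  θ3 = -1.1699+1.9549 ≈ 0.7849

θ₁ = -0.2620, θ₂ = 0.8725, θ₃ = 0.7849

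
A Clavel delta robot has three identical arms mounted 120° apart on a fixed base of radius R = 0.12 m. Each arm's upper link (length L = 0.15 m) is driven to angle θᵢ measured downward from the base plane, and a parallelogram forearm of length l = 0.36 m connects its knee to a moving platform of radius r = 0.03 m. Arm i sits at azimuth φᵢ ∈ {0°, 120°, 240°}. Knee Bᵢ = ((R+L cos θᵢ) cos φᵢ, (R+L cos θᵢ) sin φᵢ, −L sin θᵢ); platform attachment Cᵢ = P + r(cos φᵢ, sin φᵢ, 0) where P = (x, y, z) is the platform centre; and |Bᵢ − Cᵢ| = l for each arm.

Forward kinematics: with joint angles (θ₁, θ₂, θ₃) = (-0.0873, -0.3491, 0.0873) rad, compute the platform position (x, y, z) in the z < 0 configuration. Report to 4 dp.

arm 1 at φ=0.0°: ρ1 = 0.2394;  S1 = (0.2394, 0.0000, 0.0131)
S2 = (0.2310·cos120.0°, 0.2310·sin120.0°, 0.0513) = (-0.1155, 0.2000, 0.0513)
S3 = (0.2394·cos240.0°, 0.2394·sin240.0°, -0.0131) = (-0.1197, -0.2074, -0.0131)
subtract pairs → two planes through P
linear system: -0.7098x+0.4000y = -0.0015−0.0765z; -0.7183x+-0.4147y = 0.0000−-0.0523z
det = 0.5817;  x = 0.0011+0.0185z,  y = -0.0019+-0.1582z
sphere 1 gives Az²+Bz+C=0 with A=1.0254, B=-0.0344, C=-0.0726;  B²−4AC=0.2990;  roots -0.2499, 0.2834;  negative root z = -0.2499
x = -0.0035, y = 0.0377

(-0.0035, 0.0377, -0.2499)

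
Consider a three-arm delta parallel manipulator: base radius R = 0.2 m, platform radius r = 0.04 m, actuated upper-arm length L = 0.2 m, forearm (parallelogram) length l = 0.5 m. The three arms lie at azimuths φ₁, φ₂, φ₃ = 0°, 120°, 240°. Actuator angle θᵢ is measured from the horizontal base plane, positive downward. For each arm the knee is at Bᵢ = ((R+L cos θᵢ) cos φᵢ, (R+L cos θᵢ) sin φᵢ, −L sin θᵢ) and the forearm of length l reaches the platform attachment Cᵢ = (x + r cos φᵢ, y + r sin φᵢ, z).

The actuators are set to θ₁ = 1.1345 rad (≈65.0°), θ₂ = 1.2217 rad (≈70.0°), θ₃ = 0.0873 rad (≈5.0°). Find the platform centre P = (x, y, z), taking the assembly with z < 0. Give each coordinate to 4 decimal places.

φ1=0.0°: virtual centre (0.2445, 0.0000, -0.1813), radius l
O2 = (0.2284·cos120.0°, 0.2284·sin120.0°, -0.1879) = (-0.1142, 0.1978, -0.1879)
arm 3 at φ=240.0°: e+L cos θ3 = 0.3592;  O3 = (-0.1796, -0.3111, -0.0174)
subtract pairs → two planes through P
[-0.7174 0.3956 -0.0133]·P = -0.0052;  [-0.8483 -0.6222 0.3277]·P = 0.0367
det = 0.7820;  x = -0.0145+0.1551z,  y = -0.0393+0.3151z
quadratic in z: (1.1233)z²+(0.2574)z+(-0.1485)=0, √Δ=0.8565 → z ∈ {-0.4958, 0.2667}; z = -0.4958 (taking z<0)
x = -0.0914, y = -0.1955

(-0.0914, -0.1955, -0.4958)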